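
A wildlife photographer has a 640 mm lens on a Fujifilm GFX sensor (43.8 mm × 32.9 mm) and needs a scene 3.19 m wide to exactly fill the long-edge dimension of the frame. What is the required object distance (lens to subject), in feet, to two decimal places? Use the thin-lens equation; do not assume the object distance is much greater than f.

155.03 ft

W: 3.19 m = 3190 mm.
Magnification m = w/W = dᵢ/dₒ; combined with 1/f = 1/dₒ + 1/dᵢ this gives dₒ = f·(1 + W/w).
dₒ = 640 mm × (1 + 3190/43.8) = 640 × 73.8311 ≈ 47251.872 mm = 47251.872/304.8 ft = 155.026 ft.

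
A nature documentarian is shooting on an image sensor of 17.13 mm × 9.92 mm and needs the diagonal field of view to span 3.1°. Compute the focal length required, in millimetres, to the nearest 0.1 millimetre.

Sensor diagonal = √(17.13² + 9.92²) = √391.8433 ≈ 19.7950 mm.
From α = 2·arctan(d/2f) we get f = d / (2·tan(α/2)).
With d = 19.7950 mm and α/2 = 1.55°, tan(α/2) ≈ 0.02706, so f ≈ 19.7950 / 0.05412 ≈ 365.7726 mm.

365.8 mm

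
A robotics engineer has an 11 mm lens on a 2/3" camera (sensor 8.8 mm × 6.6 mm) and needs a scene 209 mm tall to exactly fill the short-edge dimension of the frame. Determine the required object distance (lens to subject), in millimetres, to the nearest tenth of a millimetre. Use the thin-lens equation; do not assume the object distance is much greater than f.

359.3 mm

Magnification m = h/W = dᵢ/dₒ; combined with 1/f = 1/dₒ + 1/dᵢ this gives dₒ = f·(1 + W/h).
dₒ = 11 mm × (1 + 209/6.6) = 11 × 32.6667 ≈ 359.333 mm.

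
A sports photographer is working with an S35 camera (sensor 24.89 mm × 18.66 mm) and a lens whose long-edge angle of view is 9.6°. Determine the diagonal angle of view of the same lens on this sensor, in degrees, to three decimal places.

11.983°

From the long-edge AOV: f = 24.89 / (2·tan(4.8°)) = 24.89 / 0.16794 ≈ 148.2036 mm.
Sensor diagonal = √(24.89² + 18.66²) = √967.7077 ≈ 31.1080 mm.
Diagonal AOV = 2·arctan(31.1080 / (2 × 148.2036)) = 2·arctan(0.10495) ≈ 11.9825°.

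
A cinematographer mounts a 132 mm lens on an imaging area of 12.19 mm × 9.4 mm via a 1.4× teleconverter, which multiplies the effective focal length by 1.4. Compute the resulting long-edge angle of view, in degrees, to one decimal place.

3.8°

Effective focal length f = 132 × 1.4 = 184.8 mm.
α = 2·arctan(12.19 / (2 × 184.8)) = 2·arctan(0.03298) ≈ 3.7780°.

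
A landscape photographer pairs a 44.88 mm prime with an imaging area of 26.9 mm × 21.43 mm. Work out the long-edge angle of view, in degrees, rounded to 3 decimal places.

Angle of view α = 2·arctan(w/2f) with w = 26.9 mm and f = 44.88 mm.
w/2f = 0.29969; arctan(0.29969) ≈ 16.6828°, so α ≈ 33.3657°.

33.366°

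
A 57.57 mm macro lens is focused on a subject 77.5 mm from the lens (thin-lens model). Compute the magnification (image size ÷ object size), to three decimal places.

Thin lens: 1/f = 1/dₒ + 1/dᵢ → 1/dᵢ = 1/57.57 − 1/77.5 = 0.0044669 mm⁻¹, so dᵢ ≈ 223.8673 mm.
Magnification m = dᵢ/dₒ = 223.8673/77.5 ≈ 2.88861.

2.889×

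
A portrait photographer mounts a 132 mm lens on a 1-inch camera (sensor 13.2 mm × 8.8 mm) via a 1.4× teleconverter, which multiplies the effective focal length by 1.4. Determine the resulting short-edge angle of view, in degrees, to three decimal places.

Effective focal length f = 132 × 1.4 = 184.8 mm.
α = 2·arctan(8.8 / (2 × 184.8)) = 2·arctan(0.02381) ≈ 2.7279°.

2.728°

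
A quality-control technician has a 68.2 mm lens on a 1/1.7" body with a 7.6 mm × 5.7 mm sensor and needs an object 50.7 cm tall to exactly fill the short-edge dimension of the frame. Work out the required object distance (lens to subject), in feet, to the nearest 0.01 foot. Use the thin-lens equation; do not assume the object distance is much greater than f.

20.13 ft

W: 50.7 cm = 507 mm.
Magnification m = h/W = dᵢ/dₒ; combined with 1/f = 1/dₒ + 1/dᵢ this gives dₒ = f·(1 + W/h).
dₒ = 68.2 mm × (1 + 507/5.7) = 68.2 × 89.9474 ≈ 6134.411 mm = 6134.411/304.8 ft = 20.126 ft.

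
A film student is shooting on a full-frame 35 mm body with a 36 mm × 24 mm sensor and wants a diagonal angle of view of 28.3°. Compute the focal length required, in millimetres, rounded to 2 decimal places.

85.81 mm

Sensor diagonal = √(36² + 24²) = √1872.0000 ≈ 43.2666 mm.
From α = 2·arctan(d/2f) we get f = d / (2·tan(α/2)).
With d = 43.2666 mm and α/2 = 14.15°, tan(α/2) ≈ 0.25211, so f ≈ 43.2666 / 0.50422 ≈ 85.8088 mm.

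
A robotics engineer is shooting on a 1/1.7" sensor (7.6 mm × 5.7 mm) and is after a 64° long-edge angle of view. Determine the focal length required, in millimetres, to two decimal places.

6.08 mm

From α = 2·arctan(w/2f) we get f = w / (2·tan(α/2)).
With w = 7.6 mm and α/2 = 32°, tan(α/2) ≈ 0.62487, so f ≈ 7.6 / 1.24974 ≈ 6.0813 mm.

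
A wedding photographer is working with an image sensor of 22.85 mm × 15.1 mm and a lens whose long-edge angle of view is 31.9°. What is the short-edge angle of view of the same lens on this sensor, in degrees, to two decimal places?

From the long-edge AOV: f = 22.85 / (2·tan(15.95°)) = 22.85 / 0.57160 ≈ 39.9753 mm.
Short-edge AOV = 2·arctan(15.1 / (2 × 39.9753)) = 2·arctan(0.18887) ≈ 21.3905°.

21.39°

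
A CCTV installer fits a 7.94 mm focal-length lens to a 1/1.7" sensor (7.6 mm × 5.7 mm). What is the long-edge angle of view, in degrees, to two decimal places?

Angle of view α = 2·arctan(w/2f) with w = 7.6 mm and f = 7.94 mm.
w/2f = 0.47859; arctan(0.47859) ≈ 25.5753°, so α ≈ 51.1506°.

51.15°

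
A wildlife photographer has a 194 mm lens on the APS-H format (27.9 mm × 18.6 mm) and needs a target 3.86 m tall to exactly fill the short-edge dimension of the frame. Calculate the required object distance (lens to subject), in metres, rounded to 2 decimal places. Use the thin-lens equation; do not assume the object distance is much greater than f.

40.45 m

W: 3.86 m = 3860 mm.
Magnification m = h/W = dᵢ/dₒ; combined with 1/f = 1/dₒ + 1/dᵢ this gives dₒ = f·(1 + W/h).
dₒ = 194 mm × (1 + 3860/18.6) = 194 × 208.5269 ≈ 40454.215 mm = 40.4542 m.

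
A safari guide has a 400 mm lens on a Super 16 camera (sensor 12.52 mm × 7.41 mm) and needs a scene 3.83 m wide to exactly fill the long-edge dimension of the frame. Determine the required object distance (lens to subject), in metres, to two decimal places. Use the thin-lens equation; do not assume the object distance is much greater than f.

122.76 m

W: 3.83 m = 3830 mm.
Magnification m = w/W = dᵢ/dₒ; combined with 1/f = 1/dₒ + 1/dᵢ this gives dₒ = f·(1 + W/w).
dₒ = 400 mm × (1 + 3830/12.52) = 400 × 306.9105 ≈ 122764.217 mm = 122.764 m.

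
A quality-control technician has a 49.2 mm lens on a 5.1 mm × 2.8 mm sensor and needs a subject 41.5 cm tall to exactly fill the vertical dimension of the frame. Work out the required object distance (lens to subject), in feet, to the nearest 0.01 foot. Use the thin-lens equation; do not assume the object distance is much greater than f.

24.09 ft

W: 41.5 cm = 415 mm.
Magnification m = h/W = dᵢ/dₒ; combined with 1/f = 1/dₒ + 1/dᵢ this gives dₒ = f·(1 + W/h).
dₒ = 49.2 mm × (1 + 415/2.8) = 49.2 × 149.2143 ≈ 7341.343 mm = 7341.343/304.8 ft = 24.0858 ft.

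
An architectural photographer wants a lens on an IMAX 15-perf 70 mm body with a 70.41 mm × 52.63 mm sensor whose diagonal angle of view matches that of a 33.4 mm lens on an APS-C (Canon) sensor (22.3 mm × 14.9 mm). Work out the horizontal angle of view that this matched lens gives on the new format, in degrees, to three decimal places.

Sensor diagonal = √(22.3² + 14.9²) = √719.3000 ≈ 26.8198 mm.
Sensor diagonal = √(70.41² + 52.63²) = √7727.4850 ≈ 87.9061 mm.
Equal diagonal AOV ⇒ f₂ = f₁ · 87.9061/26.8198 = 33.4 × 3.27766 ≈ 109.4739 mm.
Horizontal AOV on the new format = 2·arctan(70.41 / (2 × 109.4739)) = 2·arctan(0.32158) ≈ 35.6539°.

35.654°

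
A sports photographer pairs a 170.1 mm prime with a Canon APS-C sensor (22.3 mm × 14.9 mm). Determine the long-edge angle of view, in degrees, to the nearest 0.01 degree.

Angle of view α = 2·arctan(w/2f) with w = 22.3 mm and f = 170.1 mm.
w/2f = 0.06555; arctan(0.06555) ≈ 3.7504°, so α ≈ 7.5007°.

7.50°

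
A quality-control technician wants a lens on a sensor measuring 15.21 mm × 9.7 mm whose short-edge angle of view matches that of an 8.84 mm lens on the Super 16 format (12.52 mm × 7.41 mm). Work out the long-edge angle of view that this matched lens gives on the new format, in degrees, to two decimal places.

Equal short-edge AOV ⇒ f₂ = f₁ · 9.7/7.41 = 8.84 × 1.30904 ≈ 11.5719 mm.
Long-edge AOV on the new format = 2·arctan(15.21 / (2 × 11.5719)) = 2·arctan(0.65719) ≈ 66.6253°.

66.63°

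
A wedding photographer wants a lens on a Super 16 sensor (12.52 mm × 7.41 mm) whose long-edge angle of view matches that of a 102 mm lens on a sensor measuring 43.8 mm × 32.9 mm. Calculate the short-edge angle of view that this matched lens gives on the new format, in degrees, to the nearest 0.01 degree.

14.48°

Equal long-edge AOV ⇒ f₂ = f₁ · 12.52/43.8 = 102 × 0.28584 ≈ 29.1562 mm.
Short-edge AOV on the new format = 2·arctan(7.41 / (2 × 29.1562)) = 2·arctan(0.12707) ≈ 14.4840°.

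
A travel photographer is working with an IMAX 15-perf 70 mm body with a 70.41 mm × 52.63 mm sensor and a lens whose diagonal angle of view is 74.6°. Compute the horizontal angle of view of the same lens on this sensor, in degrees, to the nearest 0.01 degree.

62.78°

Sensor diagonal = √(70.41² + 52.63²) = √7727.4850 ≈ 87.9061 mm.
From the diagonal AOV: f = 87.9061 / (2·tan(37.3°)) = 87.9061 / 1.52359 ≈ 57.6966 mm.
Horizontal AOV = 2·arctan(70.41 / (2 × 57.6966)) = 2·arctan(0.61017) ≈ 62.7809°.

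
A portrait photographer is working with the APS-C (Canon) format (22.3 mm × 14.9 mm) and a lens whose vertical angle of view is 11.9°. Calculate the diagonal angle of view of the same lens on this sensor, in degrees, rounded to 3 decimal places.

From the vertical AOV: f = 14.9 / (2·tan(5.95°)) = 14.9 / 0.20844 ≈ 71.4820 mm.
Sensor diagonal = √(22.3² + 14.9²) = √719.3000 ≈ 26.8198 mm.
Diagonal AOV = 2·arctan(26.8198 / (2 × 71.4820)) = 2·arctan(0.18760) ≈ 21.2502°.

21.250°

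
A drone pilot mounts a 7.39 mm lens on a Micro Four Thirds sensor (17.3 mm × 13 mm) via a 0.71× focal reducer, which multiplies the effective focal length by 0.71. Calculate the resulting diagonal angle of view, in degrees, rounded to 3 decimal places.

Effective focal length f = 7.39 × 0.71 = 5.2469 mm.
Sensor diagonal = √(17.3² + 13²) = √468.2900 ≈ 21.6400 mm.
α = 2·arctan(21.640 / (2 × 5.2469)) = 2·arctan(2.06217) ≈ 128.2601°.

128.260°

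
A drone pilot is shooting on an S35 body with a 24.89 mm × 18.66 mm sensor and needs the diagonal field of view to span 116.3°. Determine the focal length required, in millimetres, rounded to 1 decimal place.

Sensor diagonal = √(24.89² + 18.66²) = √967.7077 ≈ 31.1080 mm.
From α = 2·arctan(d/2f) we get f = d / (2·tan(α/2)).
With d = 31.1080 mm and α/2 = 58.15°, tan(α/2) ≈ 1.60970, so f ≈ 31.1080 / 3.21939 ≈ 9.6627 mm.

9.7 mm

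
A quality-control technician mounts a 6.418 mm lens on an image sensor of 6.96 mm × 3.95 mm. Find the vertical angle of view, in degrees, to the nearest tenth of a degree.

34.2°

Angle of view α = 2·arctan(h/2f) with h = 3.95 mm and f = 6.418 mm.
h/2f = 0.30773; arctan(0.30773) ≈ 17.1046°, so α ≈ 34.2092°.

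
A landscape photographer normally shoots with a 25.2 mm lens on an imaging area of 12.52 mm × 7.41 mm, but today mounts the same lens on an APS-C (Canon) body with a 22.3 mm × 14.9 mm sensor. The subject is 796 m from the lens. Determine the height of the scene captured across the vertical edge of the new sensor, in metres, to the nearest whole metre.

471 m

The focal length stays 25.2 mm; the relevant sensor dimension is now h = 14.9 mm. Object distance dₒ = 796 m = 796000 mm.
Thin-lens field height W = h·(dₒ − f)/f = 14.9 × (796000 − 25.2)/25.2 ≈ 470635.894 mm = 470.636 m.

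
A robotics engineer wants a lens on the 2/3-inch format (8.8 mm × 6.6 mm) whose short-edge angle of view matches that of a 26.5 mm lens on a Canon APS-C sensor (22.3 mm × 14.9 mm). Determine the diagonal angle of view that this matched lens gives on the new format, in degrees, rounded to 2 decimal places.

50.21°

Equal short-edge AOV ⇒ f₂ = f₁ · 6.6/14.9 = 26.5 × 0.44295 ≈ 11.7383 mm.
Sensor diagonal = √(8.8² + 6.6²) = √121.0000 ≈ 11.0000 mm.
Diagonal AOV on the new format = 2·arctan(11.0000 / (2 × 11.7383)) = 2·arctan(0.46855) ≈ 50.2112°.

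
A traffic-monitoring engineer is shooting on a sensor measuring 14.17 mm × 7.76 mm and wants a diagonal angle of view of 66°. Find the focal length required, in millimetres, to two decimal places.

Sensor diagonal = √(14.17² + 7.76²) = √261.0065 ≈ 16.1557 mm.
From α = 2·arctan(d/2f) we get f = d / (2·tan(α/2)).
With d = 16.1557 mm and α/2 = 33°, tan(α/2) ≈ 0.64941, so f ≈ 16.1557 / 1.29882 ≈ 12.4388 mm.

12.44 mm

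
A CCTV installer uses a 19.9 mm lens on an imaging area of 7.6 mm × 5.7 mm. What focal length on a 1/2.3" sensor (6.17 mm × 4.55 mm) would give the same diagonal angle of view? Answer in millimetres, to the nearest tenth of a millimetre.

16.1 mm

Sensor diagonal = √(7.6² + 5.7²) = √90.2500 ≈ 9.5000 mm.
Sensor diagonal = √(6.17² + 4.55²) = √58.7714 ≈ 7.6663 mm.
Equal angle of view means equal diagonal/f ratio, so f₂ = f₁ · (diagonal₂/diagonal₁) = 19.9 × 7.6663/9.5000.
f₂ = 19.9 × 0.80697 ≈ 16.059 mm.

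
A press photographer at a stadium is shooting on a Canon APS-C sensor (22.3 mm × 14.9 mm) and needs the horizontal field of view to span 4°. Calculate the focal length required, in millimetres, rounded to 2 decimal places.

319.29 mm

From α = 2·arctan(w/2f) we get f = w / (2·tan(α/2)).
With w = 22.3 mm and α/2 = 2°, tan(α/2) ≈ 0.03492, so f ≈ 22.3 / 0.06984 ≈ 319.2942 mm.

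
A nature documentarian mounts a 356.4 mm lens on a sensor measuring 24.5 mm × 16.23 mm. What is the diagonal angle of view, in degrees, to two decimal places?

4.72°

Sensor diagonal = √(24.5² + 16.23²) = √863.6629 ≈ 29.3881 mm.
Angle of view α = 2·arctan(d/2f) with d = 29.3881 mm and f = 356.4 mm.
d/2f = 0.04123; arctan(0.04123) ≈ 2.3609°, so α ≈ 4.7218°.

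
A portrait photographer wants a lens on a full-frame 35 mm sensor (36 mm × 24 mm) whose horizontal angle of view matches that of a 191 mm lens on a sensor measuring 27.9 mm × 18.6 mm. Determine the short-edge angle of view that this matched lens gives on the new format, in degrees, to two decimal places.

Equal horizontal AOV ⇒ f₂ = f₁ · 36/27.9 = 191 × 1.29032 ≈ 246.4516 mm.
Short-edge AOV on the new format = 2·arctan(24 / (2 × 246.4516)) = 2·arctan(0.04869) ≈ 5.5752°.

5.58°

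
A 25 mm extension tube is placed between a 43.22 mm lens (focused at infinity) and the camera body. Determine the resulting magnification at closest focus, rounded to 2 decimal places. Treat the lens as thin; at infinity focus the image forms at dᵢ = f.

The tube moves the image plane from f to f + e, so dᵢ = 43.22 + 25 = 68.22 mm. Focus is achieved when 1/f = 1/dₒ + 1/dᵢ, giving dₒ = 1/(1/f − 1/(f+e)).
Magnification m = dᵢ/dₒ = (f+e)·(1/f − 1/(f+e)) = e/f = 25/43.22 ≈ 0.5784.

0.58×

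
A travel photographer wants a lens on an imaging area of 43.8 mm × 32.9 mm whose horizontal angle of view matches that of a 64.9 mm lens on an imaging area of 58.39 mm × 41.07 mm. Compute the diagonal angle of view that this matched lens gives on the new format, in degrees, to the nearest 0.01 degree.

58.73°

Equal horizontal AOV ⇒ f₂ = f₁ · 43.8/58.39 = 64.9 × 0.75013 ≈ 48.6833 mm.
Sensor diagonal = √(43.8² + 32.9²) = √3000.8500 ≈ 54.7800 mm.
Diagonal AOV on the new format = 2·arctan(54.7800 / (2 × 48.6833)) = 2·arctan(0.56262) ≈ 58.7256°.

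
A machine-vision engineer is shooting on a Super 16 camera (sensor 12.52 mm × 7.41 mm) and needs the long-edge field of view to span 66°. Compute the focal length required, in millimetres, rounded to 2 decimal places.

From α = 2·arctan(w/2f) we get f = w / (2·tan(α/2)).
With w = 12.52 mm and α/2 = 33°, tan(α/2) ≈ 0.64941, so f ≈ 12.52 / 1.29882 ≈ 9.6396 mm.

9.64 mm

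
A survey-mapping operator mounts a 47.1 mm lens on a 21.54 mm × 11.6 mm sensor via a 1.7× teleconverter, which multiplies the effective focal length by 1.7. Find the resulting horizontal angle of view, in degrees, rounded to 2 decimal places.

15.32°

Effective focal length f = 47.1 × 1.7 = 80.07 mm.
α = 2·arctan(21.54 / (2 × 80.07)) = 2·arctan(0.13451) ≈ 15.3214°.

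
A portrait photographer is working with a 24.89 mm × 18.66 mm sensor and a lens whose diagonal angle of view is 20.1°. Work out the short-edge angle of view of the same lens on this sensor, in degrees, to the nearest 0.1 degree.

12.1°

Sensor diagonal = √(24.89² + 18.66²) = √967.7077 ≈ 31.1080 mm.
From the diagonal AOV: f = 31.1080 / (2·tan(10.05°)) = 31.1080 / 0.35445 ≈ 87.7632 mm.
Short-edge AOV = 2·arctan(18.66 / (2 × 87.7632)) = 2·arctan(0.10631) ≈ 12.1365°.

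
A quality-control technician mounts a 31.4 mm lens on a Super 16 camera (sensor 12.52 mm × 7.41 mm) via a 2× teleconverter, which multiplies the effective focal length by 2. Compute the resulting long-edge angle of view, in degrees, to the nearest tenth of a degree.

Effective focal length f = 31.4 × 2 = 62.8 mm.
α = 2·arctan(12.52 / (2 × 62.8)) = 2·arctan(0.09968) ≈ 11.3851°.

11.4°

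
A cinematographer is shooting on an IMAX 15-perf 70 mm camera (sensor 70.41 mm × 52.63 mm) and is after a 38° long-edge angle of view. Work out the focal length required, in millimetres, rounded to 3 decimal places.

102.243 mm

From α = 2·arctan(w/2f) we get f = w / (2·tan(α/2)).
With w = 70.41 mm and α/2 = 19°, tan(α/2) ≈ 0.34433, so f ≈ 70.41 / 0.68866 ≈ 102.2427 mm.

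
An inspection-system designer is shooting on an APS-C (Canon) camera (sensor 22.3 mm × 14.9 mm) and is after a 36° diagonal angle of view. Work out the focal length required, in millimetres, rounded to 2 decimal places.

Sensor diagonal = √(22.3² + 14.9²) = √719.3000 ≈ 26.8198 mm.
From α = 2·arctan(d/2f) we get f = d / (2·tan(α/2)).
With d = 26.8198 mm and α/2 = 18°, tan(α/2) ≈ 0.32492, so f ≈ 26.8198 / 0.64984 ≈ 41.2714 mm.

41.27 mm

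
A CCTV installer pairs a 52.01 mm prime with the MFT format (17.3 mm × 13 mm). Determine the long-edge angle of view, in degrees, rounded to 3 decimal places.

Angle of view α = 2·arctan(w/2f) with w = 17.3 mm and f = 52.01 mm.
w/2f = 0.16631; arctan(0.16631) ≈ 9.4427°, so α ≈ 18.8853°.

18.885°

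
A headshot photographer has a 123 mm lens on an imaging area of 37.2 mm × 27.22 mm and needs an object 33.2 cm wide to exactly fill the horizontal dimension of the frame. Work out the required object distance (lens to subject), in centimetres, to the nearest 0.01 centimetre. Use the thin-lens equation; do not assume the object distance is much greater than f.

W: 33.2 cm = 332 mm.
Magnification m = w/W = dᵢ/dₒ; combined with 1/f = 1/dₒ + 1/dᵢ this gives dₒ = f·(1 + W/w).
dₒ = 123 mm × (1 + 332/37.2) = 123 × 9.9247 ≈ 1220.742 mm = 122.074 cm.

122.07 cm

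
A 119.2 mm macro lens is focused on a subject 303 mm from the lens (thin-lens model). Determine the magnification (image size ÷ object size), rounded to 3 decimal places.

Thin lens: 1/f = 1/dₒ + 1/dᵢ → 1/dᵢ = 1/119.2 − 1/303 = 0.0050889 mm⁻¹, so dᵢ ≈ 196.5049 mm.
Magnification m = dᵢ/dₒ = 196.5049/303 ≈ 0.64853.

0.649×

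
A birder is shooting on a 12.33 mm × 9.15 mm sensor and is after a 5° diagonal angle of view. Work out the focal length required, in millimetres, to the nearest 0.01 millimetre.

Sensor diagonal = √(12.33² + 9.15²) = √235.7514 ≈ 15.3542 mm.
From α = 2·arctan(d/2f) we get f = d / (2·tan(α/2)).
With d = 15.3542 mm and α/2 = 2.5°, tan(α/2) ≈ 0.04366, so f ≈ 15.3542 / 0.08732 ≈ 175.8345 mm.

175.83 mm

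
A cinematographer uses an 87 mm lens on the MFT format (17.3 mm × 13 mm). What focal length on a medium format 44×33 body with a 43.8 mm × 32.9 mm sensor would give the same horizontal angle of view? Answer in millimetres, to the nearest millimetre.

Equal angle of view means equal width/f ratio, so f₂ = f₁ · (width₂/width₁) = 87 × 43.8/17.3.
f₂ = 87 × 2.53179 ≈ 220.266 mm.

220 mm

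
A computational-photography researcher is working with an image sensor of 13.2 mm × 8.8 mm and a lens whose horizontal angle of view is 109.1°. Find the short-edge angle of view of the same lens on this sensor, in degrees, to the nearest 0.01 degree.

86.24°

From the horizontal AOV: f = 13.2 / (2·tan(54.55°)) = 13.2 / 2.80908 ≈ 4.6990 mm.
Short-edge AOV = 2·arctan(8.8 / (2 × 4.6990)) = 2·arctan(0.93636) ≈ 86.2352°.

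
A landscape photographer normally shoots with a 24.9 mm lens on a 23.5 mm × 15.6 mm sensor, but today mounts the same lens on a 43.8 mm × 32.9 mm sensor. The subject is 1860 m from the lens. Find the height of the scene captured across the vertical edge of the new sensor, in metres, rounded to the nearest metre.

The focal length stays 24.9 mm; the relevant sensor dimension is now h = 32.9 mm. Object distance dₒ = 1860 m = 1.86e+06 mm.
Thin-lens field height W = h·(dₒ − f)/f = 32.9 × (1.86e+06 − 24.9)/24.9 ≈ 2457557.461 mm = 2457.56 m.

2458 m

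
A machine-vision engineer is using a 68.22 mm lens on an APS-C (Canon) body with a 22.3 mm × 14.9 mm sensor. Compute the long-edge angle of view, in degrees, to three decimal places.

Angle of view α = 2·arctan(w/2f) with w = 22.3 mm and f = 68.22 mm.
w/2f = 0.16344; arctan(0.16344) ≈ 9.2825°, so α ≈ 18.5649°.

18.565°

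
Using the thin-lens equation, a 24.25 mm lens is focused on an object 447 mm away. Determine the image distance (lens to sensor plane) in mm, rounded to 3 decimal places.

25.641 mm

1/dᵢ = 1/f − 1/dₒ = 1/24.25 − 1/447 = 0.0390000 mm⁻¹.
dᵢ = 1/0.0390000 ≈ 25.6410 mm.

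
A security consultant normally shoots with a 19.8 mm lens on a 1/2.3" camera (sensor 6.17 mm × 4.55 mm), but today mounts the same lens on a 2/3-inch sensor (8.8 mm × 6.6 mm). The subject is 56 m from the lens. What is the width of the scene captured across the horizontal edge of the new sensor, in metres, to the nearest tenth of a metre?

The focal length stays 19.8 mm; the relevant sensor dimension is now w = 8.8 mm. Object distance dₒ = 56 m = 56000 mm.
Thin-lens field width W = w·(dₒ − f)/f = 8.8 × (56000 − 19.8)/19.8 ≈ 24880.089 mm = 24.8801 m.

24.9 m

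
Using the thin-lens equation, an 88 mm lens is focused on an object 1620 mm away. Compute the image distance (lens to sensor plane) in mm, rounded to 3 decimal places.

1/dᵢ = 1/f − 1/dₒ = 1/88 − 1/1620 = 0.0107464 mm⁻¹.
dᵢ = 1/0.0107464 ≈ 93.0548 mm.

93.055 mm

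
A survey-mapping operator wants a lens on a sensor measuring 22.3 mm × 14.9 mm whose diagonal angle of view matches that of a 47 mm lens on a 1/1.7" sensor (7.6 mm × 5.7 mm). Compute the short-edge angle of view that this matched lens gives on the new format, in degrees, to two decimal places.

Sensor diagonal = √(7.6² + 5.7²) = √90.2500 ≈ 9.5000 mm.
Sensor diagonal = √(22.3² + 14.9²) = √719.3000 ≈ 26.8198 mm.
Equal diagonal AOV ⇒ f₂ = f₁ · 26.8198/9.5000 = 47 × 2.82313 ≈ 132.6873 mm.
Short-edge AOV on the new format = 2·arctan(14.9 / (2 × 132.6873)) = 2·arctan(0.05615) ≈ 6.4272°.

6.43°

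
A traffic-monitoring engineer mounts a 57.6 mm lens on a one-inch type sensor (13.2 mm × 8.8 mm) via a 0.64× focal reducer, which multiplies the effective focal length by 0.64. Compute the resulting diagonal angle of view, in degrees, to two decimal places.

Effective focal length f = 57.6 × 0.64 = 36.864 mm.
Sensor diagonal = √(13.2² + 8.8²) = √251.6800 ≈ 15.8644 mm.
α = 2·arctan(15.864 / (2 × 36.864)) = 2·arctan(0.21518) ≈ 24.2869°.

24.29°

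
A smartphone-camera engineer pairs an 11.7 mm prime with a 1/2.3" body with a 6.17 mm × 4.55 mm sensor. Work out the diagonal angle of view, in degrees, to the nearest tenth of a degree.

36.3°

Sensor diagonal = √(6.17² + 4.55²) = √58.7714 ≈ 7.6663 mm.
Angle of view α = 2·arctan(d/2f) with d = 7.6663 mm and f = 11.7 mm.
d/2f = 0.32762; arctan(0.32762) ≈ 18.1397°, so α ≈ 36.2794°.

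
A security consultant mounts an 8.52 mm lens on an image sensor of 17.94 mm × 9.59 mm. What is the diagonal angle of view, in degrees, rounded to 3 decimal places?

100.097°

Sensor diagonal = √(17.94² + 9.59²) = √413.8117 ≈ 20.3424 mm.
Angle of view α = 2·arctan(d/2f) with d = 20.3424 mm and f = 8.52 mm.
d/2f = 1.19380; arctan(1.19380) ≈ 50.0484°, so α ≈ 100.0968°.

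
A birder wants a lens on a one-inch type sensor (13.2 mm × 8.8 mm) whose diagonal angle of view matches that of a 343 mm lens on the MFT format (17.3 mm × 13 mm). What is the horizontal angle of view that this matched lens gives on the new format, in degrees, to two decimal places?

3.01°

Sensor diagonal = √(17.3² + 13²) = √468.2900 ≈ 21.6400 mm.
Sensor diagonal = √(13.2² + 8.8²) = √251.6800 ≈ 15.8644 mm.
Equal diagonal AOV ⇒ f₂ = f₁ · 15.8644/21.6400 = 343 × 0.73311 ≈ 251.4554 mm.
Horizontal AOV on the new format = 2·arctan(13.2 / (2 × 251.4554)) = 2·arctan(0.02625) ≈ 3.0070°.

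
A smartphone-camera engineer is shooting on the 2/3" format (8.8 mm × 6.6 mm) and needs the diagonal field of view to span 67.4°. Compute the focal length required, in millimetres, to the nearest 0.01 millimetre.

Sensor diagonal = √(8.8² + 6.6²) = √121.0000 ≈ 11.0000 mm.
From α = 2·arctan(d/2f) we get f = d / (2·tan(α/2)).
With d = 11.0000 mm and α/2 = 33.7°, tan(α/2) ≈ 0.66692, so f ≈ 11.0000 / 1.33383 ≈ 8.2469 mm.

8.25 mm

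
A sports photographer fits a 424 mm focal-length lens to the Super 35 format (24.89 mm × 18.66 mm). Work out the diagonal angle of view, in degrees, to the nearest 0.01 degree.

4.20°

Sensor diagonal = √(24.89² + 18.66²) = √967.7077 ≈ 31.1080 mm.
Angle of view α = 2·arctan(d/2f) with d = 31.1080 mm and f = 424 mm.
d/2f = 0.03668; arctan(0.03668) ≈ 2.1009°, so α ≈ 4.2018°.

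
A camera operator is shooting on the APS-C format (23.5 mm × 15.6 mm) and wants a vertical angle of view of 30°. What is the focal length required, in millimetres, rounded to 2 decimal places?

29.11 mm

From α = 2·arctan(h/2f) we get f = h / (2·tan(α/2)).
With h = 15.6 mm and α/2 = 15°, tan(α/2) ≈ 0.26795, so f ≈ 15.6 / 0.53590 ≈ 29.1100 mm.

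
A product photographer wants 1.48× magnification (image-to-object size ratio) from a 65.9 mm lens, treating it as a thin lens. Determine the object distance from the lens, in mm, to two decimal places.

With m = dᵢ/dₒ and 1/f = 1/dₒ + 1/dᵢ, substituting dᵢ = m·dₒ gives 1/f = (1 + 1/m)/dₒ, hence dₒ = f·(1 + 1/m).
dₒ = 65.9 × (1 + 1/1.48) = 65.9 × 1.67568 ≈ 110.427 mm.

110.43 mm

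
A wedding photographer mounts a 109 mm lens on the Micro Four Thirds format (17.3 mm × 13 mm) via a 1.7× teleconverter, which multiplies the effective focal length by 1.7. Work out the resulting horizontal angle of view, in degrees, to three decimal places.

Effective focal length f = 109 × 1.7 = 185.3 mm.
α = 2·arctan(17.3 / (2 × 185.3)) = 2·arctan(0.04668) ≈ 5.3454°.

5.345°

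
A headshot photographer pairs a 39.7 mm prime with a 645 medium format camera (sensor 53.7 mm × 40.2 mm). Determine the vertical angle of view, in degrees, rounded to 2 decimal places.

53.71°

Angle of view α = 2·arctan(h/2f) with h = 40.2 mm and f = 39.7 mm.
h/2f = 0.50630; arctan(0.50630) ≈ 26.8530°, so α ≈ 53.7059°.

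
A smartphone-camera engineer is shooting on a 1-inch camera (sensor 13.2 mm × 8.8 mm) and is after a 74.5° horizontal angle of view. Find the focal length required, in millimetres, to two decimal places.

8.68 mm

From α = 2·arctan(w/2f) we get f = w / (2·tan(α/2)).
With w = 13.2 mm and α/2 = 37.25°, tan(α/2) ≈ 0.76042, so f ≈ 13.2 / 1.52084 ≈ 8.6794 mm.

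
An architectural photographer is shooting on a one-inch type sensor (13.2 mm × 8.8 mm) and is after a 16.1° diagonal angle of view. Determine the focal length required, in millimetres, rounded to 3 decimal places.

56.085 mm

Sensor diagonal = √(13.2² + 8.8²) = √251.6800 ≈ 15.8644 mm.
From α = 2·arctan(d/2f) we get f = d / (2·tan(α/2)).
With d = 15.8644 mm and α/2 = 8.05°, tan(α/2) ≈ 0.14143, so f ≈ 15.8644 / 0.28286 ≈ 56.0855 mm.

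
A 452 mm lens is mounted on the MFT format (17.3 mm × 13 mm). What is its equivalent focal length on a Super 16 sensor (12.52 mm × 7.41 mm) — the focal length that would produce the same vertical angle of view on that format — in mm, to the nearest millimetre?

Equal angle of view means equal height/f ratio, so f₂ = f₁ · (height₂/height₁) = 452 × 7.41/13.
f₂ = 452 × 0.57000 ≈ 257.640 mm.

258 mm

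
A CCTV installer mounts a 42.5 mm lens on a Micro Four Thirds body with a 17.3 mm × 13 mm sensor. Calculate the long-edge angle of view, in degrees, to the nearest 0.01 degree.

Angle of view α = 2·arctan(w/2f) with w = 17.3 mm and f = 42.5 mm.
w/2f = 0.20353; arctan(0.20353) ≈ 11.5042°, so α ≈ 23.0085°.

23.01°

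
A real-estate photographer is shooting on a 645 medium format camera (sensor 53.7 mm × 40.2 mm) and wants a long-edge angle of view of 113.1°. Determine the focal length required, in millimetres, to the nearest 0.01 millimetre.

From α = 2·arctan(w/2f) we get f = w / (2·tan(α/2)).
With w = 53.7 mm and α/2 = 56.55°, tan(α/2) ≈ 1.51370, so f ≈ 53.7 / 3.02741 ≈ 17.7380 mm.

17.74 mm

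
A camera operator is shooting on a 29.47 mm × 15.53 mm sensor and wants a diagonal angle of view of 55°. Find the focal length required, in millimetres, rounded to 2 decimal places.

32.00 mm

Sensor diagonal = √(29.47² + 15.53²) = √1109.6618 ≈ 33.3116 mm.
From α = 2·arctan(d/2f) we get f = d / (2·tan(α/2)).
With d = 33.3116 mm and α/2 = 27.5°, tan(α/2) ≈ 0.52057, so f ≈ 33.3116 / 1.04113 ≈ 31.9955 mm.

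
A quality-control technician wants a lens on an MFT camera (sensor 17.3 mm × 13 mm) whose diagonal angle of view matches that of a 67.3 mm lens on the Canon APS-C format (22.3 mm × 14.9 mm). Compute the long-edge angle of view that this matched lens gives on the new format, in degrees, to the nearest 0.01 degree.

18.10°

Sensor diagonal = √(22.3² + 14.9²) = √719.3000 ≈ 26.8198 mm.
Sensor diagonal = √(17.3² + 13²) = √468.2900 ≈ 21.6400 mm.
Equal diagonal AOV ⇒ f₂ = f₁ · 21.6400/26.8198 = 67.3 × 0.80687 ≈ 54.3022 mm.
Long-edge AOV on the new format = 2·arctan(17.3 / (2 × 54.3022)) = 2·arctan(0.15929) ≈ 18.1016°.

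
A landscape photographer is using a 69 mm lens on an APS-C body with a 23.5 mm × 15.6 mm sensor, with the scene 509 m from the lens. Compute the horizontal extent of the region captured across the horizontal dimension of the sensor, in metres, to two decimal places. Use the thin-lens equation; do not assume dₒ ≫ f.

dₒ: 509 m = 509000 mm.
Similar triangles through the lens centre give W/dₒ = w/dᵢ; with 1/f = 1/dₒ + 1/dᵢ this gives W = w·(dₒ − f)/f.
W = 23.5 mm × (509000 − 69) / 69 = 23.5 × 7375.8116 ≈ 173331.572 mm = 173.332 m.

173.33 m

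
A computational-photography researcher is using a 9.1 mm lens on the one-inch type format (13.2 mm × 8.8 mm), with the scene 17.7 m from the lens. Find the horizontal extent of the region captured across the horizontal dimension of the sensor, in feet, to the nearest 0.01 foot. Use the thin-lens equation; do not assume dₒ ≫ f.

dₒ: 17.7 m = 17700 mm.
Similar triangles through the lens centre give W/dₒ = w/dᵢ; with 1/f = 1/dₒ + 1/dᵢ this gives W = w·(dₒ − f)/f.
W = 13.2 mm × (17700 − 9.1) / 9.1 = 13.2 × 1944.0549 ≈ 25661.525 mm = 25661.525/304.8 ft = 84.1914 ft.

84.19 ft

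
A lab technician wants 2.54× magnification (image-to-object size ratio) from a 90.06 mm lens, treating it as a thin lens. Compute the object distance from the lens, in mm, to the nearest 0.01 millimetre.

125.52 mm

With m = dᵢ/dₒ and 1/f = 1/dₒ + 1/dᵢ, substituting dᵢ = m·dₒ gives 1/f = (1 + 1/m)/dₒ, hence dₒ = f·(1 + 1/m).
dₒ = 90.06 × (1 + 1/2.54) = 90.06 × 1.39370 ≈ 125.517 mm.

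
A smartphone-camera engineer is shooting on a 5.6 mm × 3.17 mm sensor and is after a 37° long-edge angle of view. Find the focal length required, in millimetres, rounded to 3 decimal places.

8.368 mm

From α = 2·arctan(w/2f) we get f = w / (2·tan(α/2)).
With w = 5.6 mm and α/2 = 18.5°, tan(α/2) ≈ 0.33460, so f ≈ 5.6 / 0.66919 ≈ 8.3683 mm.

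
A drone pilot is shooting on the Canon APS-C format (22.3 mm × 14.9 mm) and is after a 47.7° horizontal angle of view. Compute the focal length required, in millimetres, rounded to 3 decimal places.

From α = 2·arctan(w/2f) we get f = w / (2·tan(α/2)).
With w = 22.3 mm and α/2 = 23.85°, tan(α/2) ≈ 0.44210, so f ≈ 22.3 / 0.88419 ≈ 25.2208 mm.

25.221 mm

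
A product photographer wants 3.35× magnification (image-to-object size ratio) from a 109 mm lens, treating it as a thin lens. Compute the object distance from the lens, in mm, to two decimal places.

With m = dᵢ/dₒ and 1/f = 1/dₒ + 1/dᵢ, substituting dᵢ = m·dₒ gives 1/f = (1 + 1/m)/dₒ, hence dₒ = f·(1 + 1/m).
dₒ = 109 × (1 + 1/3.35) = 109 × 1.29851 ≈ 141.537 mm.

141.54 mm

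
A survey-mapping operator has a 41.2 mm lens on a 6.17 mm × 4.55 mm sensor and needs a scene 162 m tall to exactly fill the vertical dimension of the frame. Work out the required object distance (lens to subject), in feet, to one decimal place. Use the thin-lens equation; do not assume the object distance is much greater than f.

4812.8 ft

W: 162 m = 162000 mm.
Magnification m = h/W = dᵢ/dₒ; combined with 1/f = 1/dₒ + 1/dᵢ this gives dₒ = f·(1 + W/h).
dₒ = 41.2 mm × (1 + 162000/4.55) = 41.2 × 35605.3956 ≈ 1466942.299 mm = 1466942.299/304.8 ft = 4812.8 ft.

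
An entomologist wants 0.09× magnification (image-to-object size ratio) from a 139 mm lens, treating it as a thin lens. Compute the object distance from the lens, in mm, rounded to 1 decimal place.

With m = dᵢ/dₒ and 1/f = 1/dₒ + 1/dᵢ, substituting dᵢ = m·dₒ gives 1/f = (1 + 1/m)/dₒ, hence dₒ = f·(1 + 1/m).
dₒ = 139 × (1 + 1/0.09) = 139 × 12.11111 ≈ 1683.444 mm.

1683.4 mm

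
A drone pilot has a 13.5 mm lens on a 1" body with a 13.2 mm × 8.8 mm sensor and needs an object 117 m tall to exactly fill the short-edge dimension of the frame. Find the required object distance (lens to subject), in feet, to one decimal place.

588.9 ft

W: 117 m = 117000 mm.
Magnification m = h/W = dᵢ/dₒ; combined with 1/f = 1/dₒ + 1/dᵢ this gives dₒ = f·(1 + W/h).
dₒ = 13.5 mm × (1 + 117000/8.8) = 13.5 × 13296.4545 ≈ 179502.136 mm = 179502.136/304.8 ft = 588.918 ft.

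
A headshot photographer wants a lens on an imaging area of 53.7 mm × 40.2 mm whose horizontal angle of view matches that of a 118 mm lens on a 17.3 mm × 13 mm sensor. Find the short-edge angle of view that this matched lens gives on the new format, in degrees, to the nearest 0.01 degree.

Equal horizontal AOV ⇒ f₂ = f₁ · 53.7/17.3 = 118 × 3.10405 ≈ 366.2775 mm.
Short-edge AOV on the new format = 2·arctan(40.2 / (2 × 366.2775)) = 2·arctan(0.05488) ≈ 6.2821°.

6.28°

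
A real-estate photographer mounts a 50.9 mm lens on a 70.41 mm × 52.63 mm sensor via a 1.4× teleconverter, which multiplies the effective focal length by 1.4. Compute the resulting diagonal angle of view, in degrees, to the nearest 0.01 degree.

Effective focal length f = 50.9 × 1.4 = 71.26 mm.
Sensor diagonal = √(70.41² + 52.63²) = √7727.4850 ≈ 87.9061 mm.
α = 2·arctan(87.906 / (2 × 71.26)) = 2·arctan(0.61680) ≈ 63.3324°.

63.33°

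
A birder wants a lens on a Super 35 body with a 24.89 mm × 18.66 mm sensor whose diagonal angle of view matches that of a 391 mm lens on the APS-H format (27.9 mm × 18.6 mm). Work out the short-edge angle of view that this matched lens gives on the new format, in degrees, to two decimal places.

Sensor diagonal = √(27.9² + 18.6²) = √1124.3700 ≈ 33.5316 mm.
Sensor diagonal = √(24.89² + 18.66²) = √967.7077 ≈ 31.1080 mm.
Equal diagonal AOV ⇒ f₂ = f₁ · 31.1080/33.5316 = 391 × 0.92772 ≈ 362.7390 mm.
Short-edge AOV on the new format = 2·arctan(18.66 / (2 × 362.7390)) = 2·arctan(0.02572) ≈ 2.9468°.

2.95°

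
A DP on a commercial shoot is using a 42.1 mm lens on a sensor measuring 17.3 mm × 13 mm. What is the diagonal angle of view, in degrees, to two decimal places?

Sensor diagonal = √(17.3² + 13²) = √468.2900 ≈ 21.6400 mm.
Angle of view α = 2·arctan(d/2f) with d = 21.6400 mm and f = 42.1 mm.
d/2f = 0.25701; arctan(0.25701) ≈ 14.4135°, so α ≈ 28.8270°.

28.83°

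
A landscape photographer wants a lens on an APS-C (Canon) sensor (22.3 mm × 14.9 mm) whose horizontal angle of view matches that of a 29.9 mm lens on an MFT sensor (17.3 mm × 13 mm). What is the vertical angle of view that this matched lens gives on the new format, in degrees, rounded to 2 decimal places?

21.88°

Equal horizontal AOV ⇒ f₂ = f₁ · 22.3/17.3 = 29.9 × 1.28902 ≈ 38.5416 mm.
Vertical AOV on the new format = 2·arctan(14.9 / (2 × 38.5416)) = 2·arctan(0.19330) ≈ 21.8804°.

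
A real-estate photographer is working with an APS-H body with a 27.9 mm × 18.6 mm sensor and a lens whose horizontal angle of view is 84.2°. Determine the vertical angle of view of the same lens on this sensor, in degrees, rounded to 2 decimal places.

62.13°

From the horizontal AOV: f = 27.9 / (2·tan(42.1°)) = 27.9 / 1.80714 ≈ 15.4388 mm.
Vertical AOV = 2·arctan(18.6 / (2 × 15.4388)) = 2·arctan(0.60238) ≈ 62.1278°.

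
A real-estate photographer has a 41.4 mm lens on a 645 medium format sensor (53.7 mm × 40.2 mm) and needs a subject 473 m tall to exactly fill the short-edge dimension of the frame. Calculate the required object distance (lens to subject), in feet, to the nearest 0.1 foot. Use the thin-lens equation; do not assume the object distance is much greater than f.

W: 473 m = 473000 mm.
Magnification m = h/W = dᵢ/dₒ; combined with 1/f = 1/dₒ + 1/dᵢ this gives dₒ = f·(1 + W/h).
dₒ = 41.4 mm × (1 + 473000/40.2) = 41.4 × 11767.1692 ≈ 487160.803 mm = 487160.803/304.8 ft = 1598.3 ft.

1598.3 ft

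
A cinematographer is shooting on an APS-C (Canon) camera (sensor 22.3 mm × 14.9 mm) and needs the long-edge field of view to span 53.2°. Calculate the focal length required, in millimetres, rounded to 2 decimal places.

From α = 2·arctan(w/2f) we get f = w / (2·tan(α/2)).
With w = 22.3 mm and α/2 = 26.6°, tan(α/2) ≈ 0.50076, so f ≈ 22.3 / 1.00153 ≈ 22.2660 mm.

22.27 mm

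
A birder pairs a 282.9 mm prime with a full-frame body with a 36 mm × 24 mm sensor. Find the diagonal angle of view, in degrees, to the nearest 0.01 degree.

8.75°

Sensor diagonal = √(36² + 24²) = √1872.0000 ≈ 43.2666 mm.
Angle of view α = 2·arctan(d/2f) with d = 43.2666 mm and f = 282.9 mm.
d/2f = 0.07647; arctan(0.07647) ≈ 4.3729°, so α ≈ 8.7458°.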